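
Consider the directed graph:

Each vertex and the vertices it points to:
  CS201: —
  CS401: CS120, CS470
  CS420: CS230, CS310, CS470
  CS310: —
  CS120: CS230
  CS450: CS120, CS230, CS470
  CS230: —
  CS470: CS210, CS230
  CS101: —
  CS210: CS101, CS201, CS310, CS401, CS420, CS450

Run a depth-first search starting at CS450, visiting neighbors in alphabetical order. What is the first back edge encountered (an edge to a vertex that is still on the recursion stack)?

DFS from CS450 (visiting neighbors in alphabetical order); mark gray on enter, black on exit:
CS450 gray
  CS120 gray
    CS230 gray
    CS230 black
  CS120 black
  CS450→CS230: CS230 black — skip
  CS470 gray
    CS210 gray
      CS101 gray
      CS101 black
      CS201 gray
      CS201 black
      CS310 gray
      CS310 black
      CS401 gray
        CS401→CS120: CS120 black — skip
        CS401→CS470: CS470 is gray → back edge
First back edge: CS401 → CS470.

CS401→CS470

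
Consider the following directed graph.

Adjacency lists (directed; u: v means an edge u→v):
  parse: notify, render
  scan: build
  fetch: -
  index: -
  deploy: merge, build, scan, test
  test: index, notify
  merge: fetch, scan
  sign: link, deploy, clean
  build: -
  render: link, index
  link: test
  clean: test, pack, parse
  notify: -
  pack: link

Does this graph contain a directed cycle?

No

DFS with white/gray/black marking, starting from clean:
clean gray
  test gray
    index gray
    index black
    notify gray
    notify black
  test black
  pack gray
    link gray
      link→test: test black — skip
    link black
  pack black
  parse gray
    parse→notify: notify black — skip
    render gray
      render→link: link black — skip
      render→index: index black — skip
    render black
  parse black
clean black
scan gray
  build gray
  build black
scan black
fetch gray
fetch black
deploy gray
  merge gray
    merge→fetch: fetch black — skip
    merge→scan: scan black — skip
  merge black
  deploy→build: build black — skip
  deploy→scan: scan black — skip
  deploy→test: test black — skip
deploy black
sign gray
  sign→link: link black — skip
  sign→deploy: deploy black — skip
  sign→clean: clean black — skip
sign black
Every edge goes to a white or black vertex — no back edge, so the graph is acyclic.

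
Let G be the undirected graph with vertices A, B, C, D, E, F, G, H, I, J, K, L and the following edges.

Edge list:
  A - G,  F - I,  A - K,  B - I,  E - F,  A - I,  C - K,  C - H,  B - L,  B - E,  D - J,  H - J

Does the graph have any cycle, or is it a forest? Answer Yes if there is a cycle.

DFS, tracking each vertex's parent; an edge to a visited non-parent vertex closes a cycle.
Start from E:
visit E (parent –)
  visit F (parent E)
    visit I (parent F)
      visit A (parent I)
        A–I: parent, skip
        visit K (parent A)
          visit C (parent K)
            C–K: parent, skip
            visit H (parent C)
              H–C: parent, skip
              visit J (parent H)
                visit D (parent J)
                  D–J: parent, skip
                J–H: parent, skip
          K–A: parent, skip
        visit G (parent A)
          G–A: parent, skip
      visit B (parent I)
        visit L (parent B)
          L–B: parent, skip
        B–E: E visited and ≠ parent → cycle
Cycle: E – F – I – B – E.

Yes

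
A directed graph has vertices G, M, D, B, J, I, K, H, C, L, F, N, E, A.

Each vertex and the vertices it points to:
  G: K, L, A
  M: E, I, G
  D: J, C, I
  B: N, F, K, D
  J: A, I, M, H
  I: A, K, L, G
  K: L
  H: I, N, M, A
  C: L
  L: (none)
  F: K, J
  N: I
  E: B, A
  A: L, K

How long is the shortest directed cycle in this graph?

5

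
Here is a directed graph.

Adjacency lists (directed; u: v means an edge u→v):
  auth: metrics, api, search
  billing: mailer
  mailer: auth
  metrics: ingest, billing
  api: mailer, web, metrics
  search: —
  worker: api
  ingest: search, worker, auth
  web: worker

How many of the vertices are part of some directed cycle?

A vertex is on a directed cycle iff it belongs to a strongly connected component of size ≥ 2 (or has a self-loop).
The vertices on cycles are {api, web, auth, ingest, mailer, worker, billing, metrics} — 8 in total.

8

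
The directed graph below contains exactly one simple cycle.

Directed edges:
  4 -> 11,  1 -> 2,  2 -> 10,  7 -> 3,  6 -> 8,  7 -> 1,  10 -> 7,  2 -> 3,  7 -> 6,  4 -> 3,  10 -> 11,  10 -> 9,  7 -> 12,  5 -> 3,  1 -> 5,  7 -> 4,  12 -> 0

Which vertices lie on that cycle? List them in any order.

DFS with gray/black marking from 7:
7 gray
  3 gray
  3 black
  1 gray
    2 gray
      10 gray
        9 gray
        9 black
        10→7: 7 is gray → back edge
Back edge closes the cycle 7 → 1 → 2 → 10 → 7; its vertices are {1, 2, 7, 10}.

1, 2, 7, 10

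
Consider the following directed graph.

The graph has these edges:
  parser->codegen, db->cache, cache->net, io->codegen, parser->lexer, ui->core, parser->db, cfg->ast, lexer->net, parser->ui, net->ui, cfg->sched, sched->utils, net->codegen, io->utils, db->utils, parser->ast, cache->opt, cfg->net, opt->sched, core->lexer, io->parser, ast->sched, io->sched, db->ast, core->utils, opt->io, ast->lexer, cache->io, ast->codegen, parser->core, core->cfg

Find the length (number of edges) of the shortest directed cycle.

4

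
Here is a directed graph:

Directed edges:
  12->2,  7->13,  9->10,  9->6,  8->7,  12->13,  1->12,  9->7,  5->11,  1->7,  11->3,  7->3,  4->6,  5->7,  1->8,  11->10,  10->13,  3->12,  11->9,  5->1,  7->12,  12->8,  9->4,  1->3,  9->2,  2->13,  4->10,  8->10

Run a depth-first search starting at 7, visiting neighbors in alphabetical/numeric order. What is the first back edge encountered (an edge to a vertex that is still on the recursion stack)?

DFS from 7 (visiting neighbors in alphabetical/numeric order); mark gray on enter, black on exit:
7 gray
  3 gray
    12 gray
      2 gray
        13 gray
        13 black
      2 black
      8 gray
        8→7: 7 is gray → back edge
First back edge: 8 → 7.

8→7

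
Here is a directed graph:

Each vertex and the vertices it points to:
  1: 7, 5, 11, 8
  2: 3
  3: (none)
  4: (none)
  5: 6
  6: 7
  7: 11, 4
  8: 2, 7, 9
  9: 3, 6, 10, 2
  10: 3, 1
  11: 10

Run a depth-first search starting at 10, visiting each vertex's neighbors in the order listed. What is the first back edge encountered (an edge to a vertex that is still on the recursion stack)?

DFS from 10 (visiting each vertex's neighbors in the order listed); mark gray on enter, black on exit:
10 gray
  3 gray
  3 black
  1 gray
    7 gray
      11 gray
        11→10: 10 is gray → back edge
First back edge: 11 → 10.

11->10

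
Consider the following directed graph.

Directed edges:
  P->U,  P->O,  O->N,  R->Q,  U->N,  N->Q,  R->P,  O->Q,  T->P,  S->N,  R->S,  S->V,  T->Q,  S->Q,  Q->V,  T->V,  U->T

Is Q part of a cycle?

Q lies on a cycle iff there is a path from Q back to itself.
Exploring from Q, it never reaches itself; equivalently, its strongly connected component is a singleton.

No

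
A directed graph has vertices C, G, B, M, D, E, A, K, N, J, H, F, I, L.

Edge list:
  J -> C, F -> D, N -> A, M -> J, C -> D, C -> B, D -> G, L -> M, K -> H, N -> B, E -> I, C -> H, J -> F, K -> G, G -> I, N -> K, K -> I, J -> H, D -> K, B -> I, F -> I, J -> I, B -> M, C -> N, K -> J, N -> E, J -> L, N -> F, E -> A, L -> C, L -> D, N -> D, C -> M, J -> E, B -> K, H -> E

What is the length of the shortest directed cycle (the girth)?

3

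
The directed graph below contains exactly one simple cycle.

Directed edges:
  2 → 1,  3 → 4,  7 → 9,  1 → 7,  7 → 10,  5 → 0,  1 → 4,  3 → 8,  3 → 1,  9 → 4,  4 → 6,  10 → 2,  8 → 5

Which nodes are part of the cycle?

1, 2, 7, 10

DFS with gray/black marking from 1:
1 gray
  4 gray
    6 gray
    6 black
  4 black
  7 gray
    10 gray
      2 gray
        2→1: 1 is gray → back edge
Back edge closes the cycle 1 → 7 → 10 → 2 → 1; its vertices are {1, 2, 7, 10}.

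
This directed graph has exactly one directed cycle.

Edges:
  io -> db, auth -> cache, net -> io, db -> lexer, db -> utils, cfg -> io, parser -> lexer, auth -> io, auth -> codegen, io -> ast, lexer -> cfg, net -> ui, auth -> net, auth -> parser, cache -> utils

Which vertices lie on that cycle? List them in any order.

db, io, cfg, lexer

DFS with gray/black marking from io:
io gray
  db gray
    utils gray
    utils black
    lexer gray
      cfg gray
        cfg→io: io is gray → back edge
Back edge closes the cycle io → db → lexer → cfg → io; its vertices are {db, io, cfg, lexer}.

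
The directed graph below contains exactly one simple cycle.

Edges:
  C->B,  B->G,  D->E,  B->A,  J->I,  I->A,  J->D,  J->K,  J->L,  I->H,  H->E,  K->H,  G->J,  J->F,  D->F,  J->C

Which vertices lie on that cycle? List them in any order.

B, C, G, J

DFS with gray/black marking from J:
J gray
  L gray
  L black
  C gray
    B gray
      G gray
        G→J: J is gray → back edge
Back edge closes the cycle J → C → B → G → J; its vertices are {B, C, G, J}.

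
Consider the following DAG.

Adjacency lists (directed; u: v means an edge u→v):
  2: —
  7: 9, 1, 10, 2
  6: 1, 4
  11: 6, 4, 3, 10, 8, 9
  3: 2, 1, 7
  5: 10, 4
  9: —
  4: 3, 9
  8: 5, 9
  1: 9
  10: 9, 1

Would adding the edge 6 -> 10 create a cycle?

Adding 6→10 creates a cycle iff 10 can already reach 6.
Explore from 10: no path reaches 6. The graph stays acyclic.

No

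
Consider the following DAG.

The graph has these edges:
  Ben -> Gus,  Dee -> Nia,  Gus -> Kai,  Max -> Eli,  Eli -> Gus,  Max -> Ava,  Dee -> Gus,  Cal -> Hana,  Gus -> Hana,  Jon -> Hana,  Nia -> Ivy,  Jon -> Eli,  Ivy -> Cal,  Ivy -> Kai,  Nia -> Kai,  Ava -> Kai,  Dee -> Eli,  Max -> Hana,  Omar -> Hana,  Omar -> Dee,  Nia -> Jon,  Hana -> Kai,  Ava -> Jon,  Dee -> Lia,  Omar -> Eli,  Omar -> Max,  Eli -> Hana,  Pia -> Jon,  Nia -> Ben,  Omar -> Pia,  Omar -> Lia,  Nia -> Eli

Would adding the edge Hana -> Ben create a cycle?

Yes

Adding Hana→Ben creates a cycle iff Ben can already reach Hana.
Path from Ben: Ben → Gus → Hana.
So Ben → … → Hana → Ben is a cycle.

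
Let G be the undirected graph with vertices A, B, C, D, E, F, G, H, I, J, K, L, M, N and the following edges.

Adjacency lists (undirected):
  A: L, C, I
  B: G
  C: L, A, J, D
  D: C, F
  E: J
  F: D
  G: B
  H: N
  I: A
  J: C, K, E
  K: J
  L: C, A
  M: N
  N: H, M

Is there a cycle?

Yes

DFS, tracking each vertex's parent; an edge to a visited non-parent vertex closes a cycle.
Start from G:
visit G (parent –)
  visit B (parent G)
    B–G: parent, skip
visit A (parent –)
  visit L (parent A)
    visit C (parent L)
      C–L: parent, skip
      C–A: A visited and ≠ parent → cycle
Cycle: A – L – C – A.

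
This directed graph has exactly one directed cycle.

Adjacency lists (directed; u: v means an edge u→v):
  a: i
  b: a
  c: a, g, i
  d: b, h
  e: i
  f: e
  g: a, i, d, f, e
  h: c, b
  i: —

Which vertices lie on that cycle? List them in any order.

c, d, g, h

DFS with gray/black marking from g:
g gray
  a gray
    i gray
    i black
  a black
  g→i: i black — skip
  d gray
    b gray
      b→a: a black — skip
    b black
    h gray
      c gray
        c→a: a black — skip
        c→g: g is gray → back edge
Back edge closes the cycle g → d → h → c → g; its vertices are {c, d, g, h}.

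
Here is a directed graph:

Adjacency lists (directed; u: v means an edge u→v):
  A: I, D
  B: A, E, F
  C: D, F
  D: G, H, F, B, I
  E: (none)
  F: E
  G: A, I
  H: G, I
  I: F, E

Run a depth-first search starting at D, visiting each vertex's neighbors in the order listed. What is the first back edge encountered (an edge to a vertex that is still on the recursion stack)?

A→D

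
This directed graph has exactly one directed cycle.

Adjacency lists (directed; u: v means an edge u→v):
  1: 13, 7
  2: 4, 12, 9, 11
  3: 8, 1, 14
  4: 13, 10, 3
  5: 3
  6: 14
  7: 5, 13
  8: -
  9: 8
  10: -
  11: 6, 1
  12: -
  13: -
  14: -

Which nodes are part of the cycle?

DFS with gray/black marking from 3:
3 gray
  8 gray
  8 black
  1 gray
    13 gray
    13 black
    7 gray
      5 gray
        5→3: 3 is gray → back edge
Back edge closes the cycle 3 → 1 → 7 → 5 → 3; its vertices are {1, 3, 5, 7}.

1, 3, 5, 7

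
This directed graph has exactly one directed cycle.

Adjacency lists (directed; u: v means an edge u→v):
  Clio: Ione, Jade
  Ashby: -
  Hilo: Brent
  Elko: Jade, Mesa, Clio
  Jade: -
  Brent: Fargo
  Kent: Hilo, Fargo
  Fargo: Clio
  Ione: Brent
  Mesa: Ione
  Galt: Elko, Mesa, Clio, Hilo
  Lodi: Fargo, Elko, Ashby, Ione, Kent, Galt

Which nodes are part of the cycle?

Clio, Ione, Brent, Fargo

DFS with gray/black marking from Clio:
Clio gray
  Ione gray
    Brent gray
      Fargo gray
        Fargo→Clio: Clio is gray → back edge
Back edge closes the cycle Clio → Ione → Brent → Fargo → Clio; its vertices are {Clio, Ione, Brent, Fargo}.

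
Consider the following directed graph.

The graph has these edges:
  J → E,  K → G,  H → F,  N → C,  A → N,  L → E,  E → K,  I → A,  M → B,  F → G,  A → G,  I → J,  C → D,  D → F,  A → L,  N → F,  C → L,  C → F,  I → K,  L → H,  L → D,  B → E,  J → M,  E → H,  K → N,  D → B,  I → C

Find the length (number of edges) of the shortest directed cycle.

5

For each vertex v, BFS finds the shortest path from v back to v.
The shortest such closed walk is C → L → E → K → N → C, length 5.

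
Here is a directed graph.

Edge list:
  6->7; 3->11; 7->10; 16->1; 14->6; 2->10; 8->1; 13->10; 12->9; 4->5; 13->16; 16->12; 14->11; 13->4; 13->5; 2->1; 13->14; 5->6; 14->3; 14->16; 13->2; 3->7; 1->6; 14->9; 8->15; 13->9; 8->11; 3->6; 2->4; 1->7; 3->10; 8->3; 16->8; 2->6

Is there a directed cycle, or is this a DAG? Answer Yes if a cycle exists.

No

DFS with white/gray/black marking, starting from 4:
4 gray
  5 gray
    6 gray
      7 gray
        10 gray
        10 black
      7 black
    6 black
  5 black
4 black
1 gray
  1→7: 7 black — skip
  1→6: 6 black — skip
1 black
2 gray
  2→6: 6 black — skip
  2→4: 4 black — skip
  2→10: 10 black — skip
  2→1: 1 black — skip
2 black
3 gray
  3→7: 7 black — skip
  3→10: 10 black — skip
  3→6: 6 black — skip
  11 gray
  11 black
3 black
8 gray
  8→3: 3 black — skip
  8→11: 11 black — skip
  8→1: 1 black — skip
  15 gray
  15 black
8 black
9 gray
9 black
12 gray
  12→9: 9 black — skip
12 black
13 gray
  13→10: 10 black — skip
  13→9: 9 black — skip
  16 gray
    16→1: 1 black — skip
    16→12: 12 black — skip
    16→8: 8 black — skip
  16 black
  13→5: 5 black — skip
  13→4: 4 black — skip
  14 gray
    14→9: 9 black — skip
    14→16: 16 black — skip
    14→3: 3 black — skip
    14→11: 11 black — skip
    14→6: 6 black — skip
  14 black
  13→2: 2 black — skip
13 black
Every edge goes to a white or black vertex — no back edge, so the graph is acyclic.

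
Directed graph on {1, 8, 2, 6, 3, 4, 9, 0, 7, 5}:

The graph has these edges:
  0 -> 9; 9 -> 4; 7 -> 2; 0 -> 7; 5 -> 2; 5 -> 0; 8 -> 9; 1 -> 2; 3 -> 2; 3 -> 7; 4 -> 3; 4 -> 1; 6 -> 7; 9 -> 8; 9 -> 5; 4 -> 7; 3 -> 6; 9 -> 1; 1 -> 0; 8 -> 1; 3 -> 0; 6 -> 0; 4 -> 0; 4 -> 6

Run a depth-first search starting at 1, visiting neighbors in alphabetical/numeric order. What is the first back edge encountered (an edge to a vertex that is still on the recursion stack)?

9->1

DFS from 1 (visiting neighbors in alphabetical/numeric order); mark gray on enter, black on exit:
1 gray
  0 gray
    7 gray
      2 gray
      2 black
    7 black
    9 gray
      9→1: 1 is gray → back edge
First back edge: 9 → 1.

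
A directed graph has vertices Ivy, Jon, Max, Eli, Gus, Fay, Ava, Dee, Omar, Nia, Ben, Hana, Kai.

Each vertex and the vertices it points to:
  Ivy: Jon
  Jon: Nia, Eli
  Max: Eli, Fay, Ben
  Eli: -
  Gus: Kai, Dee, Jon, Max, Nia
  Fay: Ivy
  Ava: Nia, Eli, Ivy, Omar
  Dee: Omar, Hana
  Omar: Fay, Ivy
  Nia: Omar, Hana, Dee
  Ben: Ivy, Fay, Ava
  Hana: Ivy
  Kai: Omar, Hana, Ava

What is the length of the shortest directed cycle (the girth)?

4

For each vertex v, BFS finds the shortest path from v back to v.
The shortest such closed walk is Jon → Nia → Omar → Ivy → Jon, length 4.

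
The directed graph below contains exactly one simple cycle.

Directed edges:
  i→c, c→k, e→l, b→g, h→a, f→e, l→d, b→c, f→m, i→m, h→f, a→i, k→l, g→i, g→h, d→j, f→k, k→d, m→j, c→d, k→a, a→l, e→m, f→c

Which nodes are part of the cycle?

DFS with gray/black marking from i:
i gray
  c gray
    k gray
      d gray
        j gray
        j black
      d black
      a gray
        a→i: i is gray → back edge
Back edge closes the cycle i → c → k → a → i; its vertices are {a, c, i, k}.

a, c, i, k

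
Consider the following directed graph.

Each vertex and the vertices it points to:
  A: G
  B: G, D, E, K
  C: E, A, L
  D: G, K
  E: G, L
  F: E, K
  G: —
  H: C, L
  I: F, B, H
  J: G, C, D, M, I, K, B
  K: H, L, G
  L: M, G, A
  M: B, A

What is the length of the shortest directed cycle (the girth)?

4

For each vertex v, BFS finds the shortest path from v back to v.
The shortest such closed walk is M → B → K → L → M, length 4.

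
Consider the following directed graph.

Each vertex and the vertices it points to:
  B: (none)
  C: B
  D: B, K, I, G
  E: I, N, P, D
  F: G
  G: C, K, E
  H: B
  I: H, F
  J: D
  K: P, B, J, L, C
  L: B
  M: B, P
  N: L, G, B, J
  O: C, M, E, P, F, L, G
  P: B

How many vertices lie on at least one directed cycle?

A vertex is on a directed cycle iff it belongs to a strongly connected component of size ≥ 2 (or has a self-loop).
The vertices on cycles are {D, E, F, G, I, J, K, N} — 8 in total.

8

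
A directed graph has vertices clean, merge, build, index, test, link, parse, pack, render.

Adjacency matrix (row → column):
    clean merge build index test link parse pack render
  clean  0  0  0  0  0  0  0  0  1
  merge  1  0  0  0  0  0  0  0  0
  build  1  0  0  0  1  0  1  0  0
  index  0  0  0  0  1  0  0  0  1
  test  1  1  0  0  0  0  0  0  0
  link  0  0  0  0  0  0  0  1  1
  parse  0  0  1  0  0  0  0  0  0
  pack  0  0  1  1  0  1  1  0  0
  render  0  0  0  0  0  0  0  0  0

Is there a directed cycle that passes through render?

render lies on a cycle iff there is a path from render back to itself.
Exploring from render, it never reaches itself; equivalently, its strongly connected component is a singleton.

No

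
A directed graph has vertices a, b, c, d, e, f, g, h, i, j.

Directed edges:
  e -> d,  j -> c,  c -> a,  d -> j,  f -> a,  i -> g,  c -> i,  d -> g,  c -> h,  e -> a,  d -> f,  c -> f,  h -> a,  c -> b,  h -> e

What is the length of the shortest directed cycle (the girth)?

For each vertex v, BFS finds the shortest path from v back to v.
The shortest such closed walk is c → h → e → d → j → c, length 5.

5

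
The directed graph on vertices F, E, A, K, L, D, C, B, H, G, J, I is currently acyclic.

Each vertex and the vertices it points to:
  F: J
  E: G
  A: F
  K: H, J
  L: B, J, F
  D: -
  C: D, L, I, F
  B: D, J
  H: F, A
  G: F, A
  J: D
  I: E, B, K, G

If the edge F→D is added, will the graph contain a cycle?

No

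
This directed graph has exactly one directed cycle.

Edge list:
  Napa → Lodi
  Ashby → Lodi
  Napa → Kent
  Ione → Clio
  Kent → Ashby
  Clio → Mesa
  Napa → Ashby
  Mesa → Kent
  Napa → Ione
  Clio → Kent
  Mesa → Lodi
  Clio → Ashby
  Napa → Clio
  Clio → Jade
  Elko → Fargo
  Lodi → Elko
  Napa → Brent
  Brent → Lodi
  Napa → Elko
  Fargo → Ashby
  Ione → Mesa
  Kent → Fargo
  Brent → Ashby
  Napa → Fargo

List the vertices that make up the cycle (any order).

Elko, Lodi, Ashby, Fargo

DFS with gray/black marking from Elko:
Elko gray
  Fargo gray
    Ashby gray
      Lodi gray
        Lodi→Elko: Elko is gray → back edge
Back edge closes the cycle Elko → Fargo → Ashby → Lodi → Elko; its vertices are {Elko, Lodi, Ashby, Fargo}.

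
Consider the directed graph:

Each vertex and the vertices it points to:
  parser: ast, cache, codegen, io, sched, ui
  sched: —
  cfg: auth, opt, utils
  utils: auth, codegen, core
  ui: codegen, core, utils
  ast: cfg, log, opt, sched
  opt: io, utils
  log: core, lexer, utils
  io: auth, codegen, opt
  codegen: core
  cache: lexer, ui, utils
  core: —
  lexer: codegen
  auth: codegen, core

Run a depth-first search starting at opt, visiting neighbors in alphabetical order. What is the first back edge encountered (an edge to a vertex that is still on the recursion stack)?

io→opt

DFS from opt (visiting neighbors in alphabetical order); mark gray on enter, black on exit:
opt gray
  io gray
    auth gray
      codegen gray
        core gray
        core black
      codegen black
      auth→core: core black — skip
    auth black
    io→codegen: codegen black — skip
    io→opt: opt is gray → back edge
First back edge: io → opt.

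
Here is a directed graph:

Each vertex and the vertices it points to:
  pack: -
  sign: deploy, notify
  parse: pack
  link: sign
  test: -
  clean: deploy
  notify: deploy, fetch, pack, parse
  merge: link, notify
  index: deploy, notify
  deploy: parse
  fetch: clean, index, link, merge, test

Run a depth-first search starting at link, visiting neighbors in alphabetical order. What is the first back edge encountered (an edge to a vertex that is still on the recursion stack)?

DFS from link (visiting neighbors in alphabetical order); mark gray on enter, black on exit:
link gray
  sign gray
    deploy gray
      parse gray
        pack gray
        pack black
      parse black
    deploy black
    notify gray
      notify→deploy: deploy black — skip
      fetch gray
        clean gray
          clean→deploy: deploy black — skip
        clean black
        index gray
          index→deploy: deploy black — skip
          index→notify: notify is gray → back edge
First back edge: index → notify.

index->notify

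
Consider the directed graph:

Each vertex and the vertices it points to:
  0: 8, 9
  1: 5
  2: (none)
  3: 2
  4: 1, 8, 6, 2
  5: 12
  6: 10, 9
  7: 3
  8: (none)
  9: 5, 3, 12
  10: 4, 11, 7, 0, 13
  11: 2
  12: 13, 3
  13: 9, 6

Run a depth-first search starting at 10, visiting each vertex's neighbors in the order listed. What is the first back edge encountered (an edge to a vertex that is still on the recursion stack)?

9→5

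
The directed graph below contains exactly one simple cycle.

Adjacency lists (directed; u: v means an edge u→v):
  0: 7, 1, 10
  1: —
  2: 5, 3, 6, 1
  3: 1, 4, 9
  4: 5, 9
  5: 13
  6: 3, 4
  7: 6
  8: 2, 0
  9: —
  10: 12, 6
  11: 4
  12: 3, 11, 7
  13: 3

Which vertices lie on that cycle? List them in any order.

3, 4, 5, 13

DFS with gray/black marking from 5:
5 gray
  13 gray
    3 gray
      1 gray
      1 black
      4 gray
        4→5: 5 is gray → back edge
Back edge closes the cycle 5 → 13 → 3 → 4 → 5; its vertices are {3, 4, 5, 13}.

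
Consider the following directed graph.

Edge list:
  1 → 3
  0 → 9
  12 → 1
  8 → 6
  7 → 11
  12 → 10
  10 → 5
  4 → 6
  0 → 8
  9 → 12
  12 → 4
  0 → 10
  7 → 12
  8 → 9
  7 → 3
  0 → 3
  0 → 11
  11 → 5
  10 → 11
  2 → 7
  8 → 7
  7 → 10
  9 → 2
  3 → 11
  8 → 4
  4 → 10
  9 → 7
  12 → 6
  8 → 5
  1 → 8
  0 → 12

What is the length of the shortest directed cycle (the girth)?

4

For each vertex v, BFS finds the shortest path from v back to v.
The shortest such closed walk is 12 → 1 → 8 → 7 → 12, length 4.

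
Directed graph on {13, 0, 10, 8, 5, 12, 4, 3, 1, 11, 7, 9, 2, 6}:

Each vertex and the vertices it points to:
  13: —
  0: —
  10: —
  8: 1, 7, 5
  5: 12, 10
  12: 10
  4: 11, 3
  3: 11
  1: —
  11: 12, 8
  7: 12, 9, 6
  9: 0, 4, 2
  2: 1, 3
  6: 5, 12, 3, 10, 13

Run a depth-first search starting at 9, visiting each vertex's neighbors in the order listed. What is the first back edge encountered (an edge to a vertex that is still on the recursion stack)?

DFS from 9 (visiting each vertex's neighbors in the order listed); mark gray on enter, black on exit:
9 gray
  0 gray
  0 black
  4 gray
    11 gray
      12 gray
        10 gray
        10 black
      12 black
      8 gray
        1 gray
        1 black
        7 gray
          7→12: 12 black — skip
          7→9: 9 is gray → back edge
First back edge: 7 → 9.

7->9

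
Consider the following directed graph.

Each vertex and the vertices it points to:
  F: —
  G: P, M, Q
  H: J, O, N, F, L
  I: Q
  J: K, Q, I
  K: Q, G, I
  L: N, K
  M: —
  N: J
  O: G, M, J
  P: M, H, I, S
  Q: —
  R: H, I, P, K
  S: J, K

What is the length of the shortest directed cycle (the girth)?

For each vertex v, BFS finds the shortest path from v back to v.
The shortest such closed walk is P → H → O → G → P, length 4.

4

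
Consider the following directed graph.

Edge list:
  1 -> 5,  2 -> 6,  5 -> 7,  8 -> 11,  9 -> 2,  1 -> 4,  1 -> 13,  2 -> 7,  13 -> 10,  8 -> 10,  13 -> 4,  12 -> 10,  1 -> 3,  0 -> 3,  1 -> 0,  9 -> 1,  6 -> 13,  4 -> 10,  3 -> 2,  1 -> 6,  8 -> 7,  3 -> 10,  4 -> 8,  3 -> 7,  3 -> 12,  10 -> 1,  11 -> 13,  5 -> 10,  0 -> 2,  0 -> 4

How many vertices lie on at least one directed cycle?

A vertex is on a directed cycle iff it belongs to a strongly connected component of size ≥ 2 (or has a self-loop).
The vertices on cycles are {0, 1, 2, 3, 4, 5, 6, 8, 10, 11, 12, 13} — 12 in total.

12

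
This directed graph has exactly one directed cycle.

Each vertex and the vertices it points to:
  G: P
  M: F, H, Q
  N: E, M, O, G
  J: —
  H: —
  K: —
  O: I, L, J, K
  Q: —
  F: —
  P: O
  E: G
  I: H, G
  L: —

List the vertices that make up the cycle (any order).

G, I, O, P

DFS with gray/black marking from O:
O gray
  I gray
    H gray
    H black
    G gray
      P gray
        P→O: O is gray → back edge
Back edge closes the cycle O → I → G → P → O; its vertices are {G, I, O, P}.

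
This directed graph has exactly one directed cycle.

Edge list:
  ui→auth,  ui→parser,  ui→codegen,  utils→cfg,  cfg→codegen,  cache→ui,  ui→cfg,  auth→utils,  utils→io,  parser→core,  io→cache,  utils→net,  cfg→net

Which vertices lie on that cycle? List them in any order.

DFS with gray/black marking from cache:
cache gray
  ui gray
    auth gray
      utils gray
        io gray
          io→cache: cache is gray → back edge
Back edge closes the cycle cache → ui → auth → utils → io → cache; its vertices are {io, ui, auth, cache, utils}.

io, ui, auth, cache, utils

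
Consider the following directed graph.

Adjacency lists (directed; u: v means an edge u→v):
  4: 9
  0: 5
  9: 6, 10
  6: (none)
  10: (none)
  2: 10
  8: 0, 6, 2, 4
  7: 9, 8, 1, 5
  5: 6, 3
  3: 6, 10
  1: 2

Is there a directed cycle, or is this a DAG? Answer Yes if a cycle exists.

DFS with white/gray/black marking, starting from 9:
9 gray
  6 gray
  6 black
  10 gray
  10 black
9 black
4 gray
  4→9: 9 black — skip
4 black
0 gray
  5 gray
    5→6: 6 black — skip
    3 gray
      3→6: 6 black — skip
      3→10: 10 black — skip
    3 black
  5 black
0 black
2 gray
  2→10: 10 black — skip
2 black
8 gray
  8→0: 0 black — skip
  8→6: 6 black — skip
  8→2: 2 black — skip
  8→4: 4 black — skip
8 black
7 gray
  7→9: 9 black — skip
  7→8: 8 black — skip
  1 gray
    1→2: 2 black — skip
  1 black
  7→5: 5 black — skip
7 black
Every edge goes to a white or black vertex — no back edge, so the graph is acyclic.

No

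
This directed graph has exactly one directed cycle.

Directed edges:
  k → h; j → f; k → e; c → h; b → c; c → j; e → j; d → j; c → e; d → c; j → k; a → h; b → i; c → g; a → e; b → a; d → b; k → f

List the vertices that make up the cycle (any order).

e, j, k

DFS with gray/black marking from j:
j gray
  k gray
    f gray
    f black
    h gray
    h black
    e gray
      e→j: j is gray → back edge
Back edge closes the cycle j → k → e → j; its vertices are {e, j, k}.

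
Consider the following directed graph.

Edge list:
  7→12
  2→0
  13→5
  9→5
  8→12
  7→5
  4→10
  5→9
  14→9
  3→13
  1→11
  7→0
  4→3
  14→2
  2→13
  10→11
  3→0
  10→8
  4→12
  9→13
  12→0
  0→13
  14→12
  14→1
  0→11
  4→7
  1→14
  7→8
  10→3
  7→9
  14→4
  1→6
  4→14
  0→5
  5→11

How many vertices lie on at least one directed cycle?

6

A vertex is on a directed cycle iff it belongs to a strongly connected component of size ≥ 2 (or has a self-loop).
The vertices on cycles are {1, 4, 5, 9, 13, 14} — 6 in total.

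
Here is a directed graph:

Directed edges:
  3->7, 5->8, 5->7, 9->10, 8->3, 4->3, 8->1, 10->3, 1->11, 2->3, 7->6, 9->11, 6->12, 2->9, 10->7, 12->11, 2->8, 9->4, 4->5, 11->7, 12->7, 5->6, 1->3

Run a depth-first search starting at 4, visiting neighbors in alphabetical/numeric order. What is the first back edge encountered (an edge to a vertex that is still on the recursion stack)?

DFS from 4 (visiting neighbors in alphabetical/numeric order); mark gray on enter, black on exit:
4 gray
  3 gray
    7 gray
      6 gray
        12 gray
          12→7: 7 is gray → back edge
First back edge: 12 → 7.

12→7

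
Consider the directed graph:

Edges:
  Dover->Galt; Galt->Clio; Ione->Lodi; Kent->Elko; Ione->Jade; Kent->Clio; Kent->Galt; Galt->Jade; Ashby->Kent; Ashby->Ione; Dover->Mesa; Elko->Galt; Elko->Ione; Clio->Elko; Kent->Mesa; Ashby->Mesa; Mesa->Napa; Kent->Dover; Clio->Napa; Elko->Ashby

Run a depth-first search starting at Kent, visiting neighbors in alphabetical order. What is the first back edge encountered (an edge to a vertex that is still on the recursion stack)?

Ashby->Kent

DFS from Kent (visiting neighbors in alphabetical order); mark gray on enter, black on exit:
Kent gray
  Clio gray
    Elko gray
      Ashby gray
        Ione gray
          Jade gray
          Jade black
          Lodi gray
          Lodi black
        Ione black
        Ashby→Kent: Kent is gray → back edge
First back edge: Ashby → Kent.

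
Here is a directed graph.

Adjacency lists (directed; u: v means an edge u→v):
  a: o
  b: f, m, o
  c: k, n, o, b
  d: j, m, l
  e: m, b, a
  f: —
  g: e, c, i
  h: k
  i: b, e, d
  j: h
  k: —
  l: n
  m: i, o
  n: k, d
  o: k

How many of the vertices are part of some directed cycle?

A vertex is on a directed cycle iff it belongs to a strongly connected component of size ≥ 2 (or has a self-loop).
The vertices on cycles are {b, d, e, i, l, m, n} — 7 in total.

7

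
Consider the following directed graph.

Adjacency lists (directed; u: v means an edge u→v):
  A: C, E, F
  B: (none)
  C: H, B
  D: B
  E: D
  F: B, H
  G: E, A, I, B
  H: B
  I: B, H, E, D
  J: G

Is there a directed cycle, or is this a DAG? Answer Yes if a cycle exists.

No

DFS with white/gray/black marking, starting from A:
A gray
  C gray
    H gray
      B gray
      B black
    H black
    C→B: B black — skip
  C black
  E gray
    D gray
      D→B: B black — skip
    D black
  E black
  F gray
    F→B: B black — skip
    F→H: H black — skip
  F black
A black
G gray
  G→E: E black — skip
  G→A: A black — skip
  I gray
    I→B: B black — skip
    I→H: H black — skip
    I→E: E black — skip
    I→D: D black — skip
  I black
  G→B: B black — skip
G black
J gray
  J→G: G black — skip
J black
Every edge goes to a white or black vertex — no back edge, so the graph is acyclic.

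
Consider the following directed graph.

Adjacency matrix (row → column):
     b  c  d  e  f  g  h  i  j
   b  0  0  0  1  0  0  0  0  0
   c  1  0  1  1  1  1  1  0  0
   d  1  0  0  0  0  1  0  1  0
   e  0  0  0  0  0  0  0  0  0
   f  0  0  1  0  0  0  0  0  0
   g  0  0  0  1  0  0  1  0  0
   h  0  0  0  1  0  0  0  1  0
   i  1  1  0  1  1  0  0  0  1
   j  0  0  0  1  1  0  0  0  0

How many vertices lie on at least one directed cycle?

7

A vertex is on a directed cycle iff it belongs to a strongly connected component of size ≥ 2 (or has a self-loop).
The vertices on cycles are {c, d, f, g, h, i, j} — 7 in total.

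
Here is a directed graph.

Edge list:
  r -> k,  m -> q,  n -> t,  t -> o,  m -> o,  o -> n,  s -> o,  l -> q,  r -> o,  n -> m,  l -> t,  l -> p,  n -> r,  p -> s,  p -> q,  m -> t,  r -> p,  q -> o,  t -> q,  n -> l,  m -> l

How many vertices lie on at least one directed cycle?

A vertex is on a directed cycle iff it belongs to a strongly connected component of size ≥ 2 (or has a self-loop).
The vertices on cycles are {l, m, n, o, p, q, r, s, t} — 9 in total.

9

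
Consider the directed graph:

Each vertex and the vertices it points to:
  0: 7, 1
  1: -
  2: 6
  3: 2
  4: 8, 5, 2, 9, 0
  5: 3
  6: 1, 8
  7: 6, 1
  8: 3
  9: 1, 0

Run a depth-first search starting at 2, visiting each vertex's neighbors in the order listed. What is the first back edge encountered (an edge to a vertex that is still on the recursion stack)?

3->2

DFS from 2 (visiting each vertex's neighbors in the order listed); mark gray on enter, black on exit:
2 gray
  6 gray
    1 gray
    1 black
    8 gray
      3 gray
        3→2: 2 is gray → back edge
First back edge: 3 → 2.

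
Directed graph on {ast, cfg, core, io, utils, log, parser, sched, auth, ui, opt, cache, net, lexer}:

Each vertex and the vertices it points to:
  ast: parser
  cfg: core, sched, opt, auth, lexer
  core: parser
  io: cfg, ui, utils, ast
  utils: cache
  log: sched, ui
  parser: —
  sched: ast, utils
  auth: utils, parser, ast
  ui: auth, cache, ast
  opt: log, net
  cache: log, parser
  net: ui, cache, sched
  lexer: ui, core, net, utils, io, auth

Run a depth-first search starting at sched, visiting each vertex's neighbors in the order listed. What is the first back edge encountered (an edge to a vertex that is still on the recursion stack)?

DFS from sched (visiting each vertex's neighbors in the order listed); mark gray on enter, black on exit:
sched gray
  ast gray
    parser gray
    parser black
  ast black
  utils gray
    cache gray
      log gray
        log→sched: sched is gray → back edge
First back edge: log → sched.

log→sched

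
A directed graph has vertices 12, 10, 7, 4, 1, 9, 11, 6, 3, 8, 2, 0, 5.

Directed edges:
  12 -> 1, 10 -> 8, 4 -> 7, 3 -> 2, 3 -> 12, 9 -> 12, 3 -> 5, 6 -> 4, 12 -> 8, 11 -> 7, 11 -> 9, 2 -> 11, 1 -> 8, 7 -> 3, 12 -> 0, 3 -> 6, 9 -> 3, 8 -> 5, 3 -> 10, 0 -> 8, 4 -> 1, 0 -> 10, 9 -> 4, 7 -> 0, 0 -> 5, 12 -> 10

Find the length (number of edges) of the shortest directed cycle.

4

For each vertex v, BFS finds the shortest path from v back to v.
The shortest such closed walk is 9 → 3 → 2 → 11 → 9, length 4.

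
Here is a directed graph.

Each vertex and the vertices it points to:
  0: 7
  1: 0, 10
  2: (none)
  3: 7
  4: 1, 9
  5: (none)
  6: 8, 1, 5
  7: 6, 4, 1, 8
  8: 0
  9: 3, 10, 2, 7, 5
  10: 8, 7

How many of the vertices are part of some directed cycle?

9

A vertex is on a directed cycle iff it belongs to a strongly connected component of size ≥ 2 (or has a self-loop).
The vertices on cycles are {0, 1, 3, 4, 6, 7, 8, 9, 10} — 9 in total.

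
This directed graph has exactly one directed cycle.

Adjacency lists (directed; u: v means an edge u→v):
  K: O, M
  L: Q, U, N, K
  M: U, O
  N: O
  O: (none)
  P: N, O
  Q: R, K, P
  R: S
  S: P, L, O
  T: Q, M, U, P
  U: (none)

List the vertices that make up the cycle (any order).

L, Q, R, S

DFS with gray/black marking from Q:
Q gray
  R gray
    S gray
      P gray
        N gray
          O gray
          O black
        N black
        P→O: O black — skip
      P black
      L gray
        L→Q: Q is gray → back edge
Back edge closes the cycle Q → R → S → L → Q; its vertices are {L, Q, R, S}.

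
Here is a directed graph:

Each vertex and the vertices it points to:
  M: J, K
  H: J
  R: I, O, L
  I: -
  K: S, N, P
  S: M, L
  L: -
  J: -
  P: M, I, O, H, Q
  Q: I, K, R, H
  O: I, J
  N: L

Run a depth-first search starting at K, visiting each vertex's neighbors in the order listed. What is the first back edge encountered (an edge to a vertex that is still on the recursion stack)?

DFS from K (visiting each vertex's neighbors in the order listed); mark gray on enter, black on exit:
K gray
  S gray
    M gray
      J gray
      J black
      M→K: K is gray → back edge
First back edge: M → K.

M→K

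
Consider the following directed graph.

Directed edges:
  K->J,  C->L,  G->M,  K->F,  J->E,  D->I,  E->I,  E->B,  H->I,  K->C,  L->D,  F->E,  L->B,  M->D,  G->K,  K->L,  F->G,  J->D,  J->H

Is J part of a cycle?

J lies on a cycle iff there is a path from J back to itself.
Exploring from J, it never reaches itself; equivalently, its strongly connected component is a singleton.

No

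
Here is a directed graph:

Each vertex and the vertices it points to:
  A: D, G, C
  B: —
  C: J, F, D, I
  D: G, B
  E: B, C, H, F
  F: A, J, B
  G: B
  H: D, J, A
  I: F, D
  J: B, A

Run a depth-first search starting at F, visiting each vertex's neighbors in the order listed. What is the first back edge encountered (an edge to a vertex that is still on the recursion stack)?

J->A

DFS from F (visiting each vertex's neighbors in the order listed); mark gray on enter, black on exit:
F gray
  A gray
    D gray
      G gray
        B gray
        B black
      G black
      D→B: B black — skip
    D black
    A→G: G black — skip
    C gray
      J gray
        J→B: B black — skip
        J→A: A is gray → back edge
First back edge: J → A.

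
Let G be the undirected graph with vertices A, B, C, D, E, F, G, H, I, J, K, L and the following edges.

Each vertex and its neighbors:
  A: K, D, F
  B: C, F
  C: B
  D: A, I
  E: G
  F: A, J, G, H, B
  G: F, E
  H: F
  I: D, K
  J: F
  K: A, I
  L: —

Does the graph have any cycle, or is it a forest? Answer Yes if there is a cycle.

Yes

DFS, tracking each vertex's parent; an edge to a visited non-parent vertex closes a cycle.
Start from F:
visit F (parent –)
  visit A (parent F)
    visit K (parent A)
      K–A: parent, skip
      visit I (parent K)
        visit D (parent I)
          D–A: A visited and ≠ parent → cycle
Cycle: A – K – I – D – A.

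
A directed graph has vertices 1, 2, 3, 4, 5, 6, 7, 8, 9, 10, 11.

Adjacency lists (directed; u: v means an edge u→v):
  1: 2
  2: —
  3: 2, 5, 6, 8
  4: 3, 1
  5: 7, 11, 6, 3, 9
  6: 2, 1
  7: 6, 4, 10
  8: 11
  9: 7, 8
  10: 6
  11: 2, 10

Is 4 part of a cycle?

4 is on a cycle iff 4 can reach itself via ≥1 edge.
4 → 3 → 5 → 7 → 4 — yes.

Yes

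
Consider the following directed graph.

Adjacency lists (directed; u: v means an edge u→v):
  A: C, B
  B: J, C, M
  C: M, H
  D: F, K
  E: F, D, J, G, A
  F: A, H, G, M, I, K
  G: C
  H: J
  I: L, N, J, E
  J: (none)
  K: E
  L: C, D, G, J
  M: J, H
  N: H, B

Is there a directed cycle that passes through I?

I is on a cycle iff I can reach itself via ≥1 edge.
I → E → F → I — yes.

Yes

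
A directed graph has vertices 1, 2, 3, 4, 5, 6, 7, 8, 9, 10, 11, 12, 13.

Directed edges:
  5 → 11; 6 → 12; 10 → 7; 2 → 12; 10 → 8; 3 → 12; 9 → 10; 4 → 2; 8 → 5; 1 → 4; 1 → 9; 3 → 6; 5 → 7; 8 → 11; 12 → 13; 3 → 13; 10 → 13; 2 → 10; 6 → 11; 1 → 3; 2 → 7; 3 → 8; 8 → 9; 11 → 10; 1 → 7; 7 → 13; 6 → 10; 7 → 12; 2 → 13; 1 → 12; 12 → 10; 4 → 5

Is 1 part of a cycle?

No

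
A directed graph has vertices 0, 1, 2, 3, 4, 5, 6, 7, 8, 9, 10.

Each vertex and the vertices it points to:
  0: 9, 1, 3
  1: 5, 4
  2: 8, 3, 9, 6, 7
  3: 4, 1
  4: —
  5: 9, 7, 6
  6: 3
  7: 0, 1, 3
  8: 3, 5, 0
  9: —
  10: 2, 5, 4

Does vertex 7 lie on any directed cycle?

7 is on a cycle iff 7 can reach itself via ≥1 edge.
7 → 1 → 5 → 7 — yes.

Yes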